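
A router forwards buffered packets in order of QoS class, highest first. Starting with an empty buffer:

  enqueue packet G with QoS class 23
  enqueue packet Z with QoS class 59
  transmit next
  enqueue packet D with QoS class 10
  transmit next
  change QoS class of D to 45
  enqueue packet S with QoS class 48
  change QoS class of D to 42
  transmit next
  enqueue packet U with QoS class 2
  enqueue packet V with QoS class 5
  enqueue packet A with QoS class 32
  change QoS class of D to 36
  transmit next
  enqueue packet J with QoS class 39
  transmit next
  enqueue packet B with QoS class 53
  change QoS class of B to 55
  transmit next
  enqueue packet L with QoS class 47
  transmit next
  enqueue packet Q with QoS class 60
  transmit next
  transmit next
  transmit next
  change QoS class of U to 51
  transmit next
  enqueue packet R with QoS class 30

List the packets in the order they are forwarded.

Z, G, S, D, J, B, L, Q, A, V, U

add G (QoS class 23) → {G:23}
add Z (QoS class 59) → {Z:59, G:23}
transmit next → Z; now {G:23}
add D (QoS class 10) → {G:23, D:10}
transmit next → G; now {D:10}
update D to QoS class 45 → {D:45}
add S (QoS class 48) → {S:48, D:45}
update D to QoS class 42 → {S:48, D:42}
transmit next → S; now {D:42}
add U (QoS class 2) → {D:42, U:2}
add V (QoS class 5) → {D:42, V:5, U:2}
add A (QoS class 32) → {D:42, A:32, V:5, U:2}
update D to QoS class 36 → {D:36, A:32, V:5, U:2}
transmit next → D; now {A:32, V:5, U:2}
add J (QoS class 39) → {J:39, A:32, V:5, U:2}
transmit next → J; now {A:32, V:5, U:2}
add B (QoS class 53) → {B:53, A:32, V:5, U:2}
update B to QoS class 55 → {B:55, A:32, V:5, U:2}
transmit next → B; now {A:32, V:5, U:2}
add L (QoS class 47) → {L:47, A:32, V:5, U:2}
transmit next → L; now {A:32, V:5, U:2}
add Q (QoS class 60) → {Q:60, A:32, V:5, U:2}
transmit next → Q; now {A:32, V:5, U:2}
transmit next → A; now {V:5, U:2}
transmit next → V; now {U:2}
update U to QoS class 51 → {U:51}
transmit next → U; now {}
add R (QoS class 30) → {R:30}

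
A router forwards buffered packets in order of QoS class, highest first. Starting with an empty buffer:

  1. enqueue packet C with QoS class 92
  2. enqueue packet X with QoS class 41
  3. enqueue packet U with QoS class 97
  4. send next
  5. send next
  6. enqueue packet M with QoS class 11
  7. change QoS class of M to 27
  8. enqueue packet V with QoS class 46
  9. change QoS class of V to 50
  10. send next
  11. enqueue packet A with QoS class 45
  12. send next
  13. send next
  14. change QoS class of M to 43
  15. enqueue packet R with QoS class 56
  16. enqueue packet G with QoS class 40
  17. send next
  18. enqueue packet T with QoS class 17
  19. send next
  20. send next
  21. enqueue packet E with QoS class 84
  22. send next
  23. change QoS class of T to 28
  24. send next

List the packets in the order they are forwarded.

U → C → V → A → X → R → M → G → E → T

add C (QoS class 92) → {C:92}
add X (QoS class 41) → {C:92, X:41}
add U (QoS class 97) → {U:97, C:92, X:41}
send next → U; now {C:92, X:41}
send next → C; now {X:41}
add M (QoS class 11) → {X:41, M:11}
update M to QoS class 27 → {X:41, M:27}
add V (QoS class 46) → {V:46, X:41, M:27}
update V to QoS class 50 → {V:50, X:41, M:27}
send next → V; now {X:41, M:27}
add A (QoS class 45) → {A:45, X:41, M:27}
send next → A; now {X:41, M:27}
send next → X; now {M:27}
update M to QoS class 43 → {M:43}
add R (QoS class 56) → {R:56, M:43}
add G (QoS class 40) → {R:56, M:43, G:40}
send next → R; now {M:43, G:40}
add T (QoS class 17) → {M:43, G:40, T:17}
send next → M; now {G:40, T:17}
send next → G; now {T:17}
add E (QoS class 84) → {E:84, T:17}
send next → E; now {T:17}
update T to QoS class 28 → {T:28}
send next → T; now {}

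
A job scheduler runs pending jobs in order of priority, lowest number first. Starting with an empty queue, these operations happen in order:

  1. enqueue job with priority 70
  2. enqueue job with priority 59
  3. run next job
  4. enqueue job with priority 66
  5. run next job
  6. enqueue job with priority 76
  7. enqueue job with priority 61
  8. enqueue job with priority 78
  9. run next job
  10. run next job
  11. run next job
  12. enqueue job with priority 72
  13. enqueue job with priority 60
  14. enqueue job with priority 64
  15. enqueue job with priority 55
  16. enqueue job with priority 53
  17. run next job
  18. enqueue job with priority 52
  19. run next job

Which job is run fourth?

70

insert 70 → {70}
insert 59 → {59, 70}
run next job → 59; now {70}
insert 66 → {66, 70}
run next job → 66; now {70}
insert 76 → {70, 76}
insert 61 → {61, 70, 76}
insert 78 → {61, 70, 76, 78}
run next job → 61; now {70, 76, 78}
run next job → 70; now {76, 78}
run next job → 76; now {78}
insert 72 → {72, 78}
insert 60 → {60, 72, 78}
insert 64 → {60, 64, 72, 78}
insert 55 → {55, 60, 64, 72, 78}
insert 53 → {53, 55, 60, 64, 72, 78}
run next job → 53; now {55, 60, 64, 72, 78}
insert 52 → {52, 55, 60, 64, 72, 78}
run next job → 52; now {55, 60, 64, 72, 78}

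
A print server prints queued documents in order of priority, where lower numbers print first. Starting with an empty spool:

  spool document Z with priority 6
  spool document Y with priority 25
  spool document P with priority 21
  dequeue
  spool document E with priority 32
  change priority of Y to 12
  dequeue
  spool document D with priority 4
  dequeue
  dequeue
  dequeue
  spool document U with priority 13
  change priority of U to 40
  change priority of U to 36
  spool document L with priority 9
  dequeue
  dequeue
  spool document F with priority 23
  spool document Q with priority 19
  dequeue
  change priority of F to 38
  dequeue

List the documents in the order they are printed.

Z, Y, D, P, E, L, U, Q, F

add Z (priority 6) → {Z:6}
add Y (priority 25) → {Z:6, Y:25}
add P (priority 21) → {Z:6, P:21, Y:25}
dequeue → Z; now {P:21, Y:25}
add E (priority 32) → {P:21, Y:25, E:32}
update Y to priority 12 → {Y:12, P:21, E:32}
dequeue → Y; now {P:21, E:32}
add D (priority 4) → {D:4, P:21, E:32}
dequeue → D; now {P:21, E:32}
dequeue → P; now {E:32}
dequeue → E; now {}
add U (priority 13) → {U:13}
update U to priority 40 → {U:40}
update U to priority 36 → {U:36}
add L (priority 9) → {L:9, U:36}
dequeue → L; now {U:36}
dequeue → U; now {}
add F (priority 23) → {F:23}
add Q (priority 19) → {Q:19, F:23}
dequeue → Q; now {F:23}
update F to priority 38 → {F:38}
dequeue → F; now {}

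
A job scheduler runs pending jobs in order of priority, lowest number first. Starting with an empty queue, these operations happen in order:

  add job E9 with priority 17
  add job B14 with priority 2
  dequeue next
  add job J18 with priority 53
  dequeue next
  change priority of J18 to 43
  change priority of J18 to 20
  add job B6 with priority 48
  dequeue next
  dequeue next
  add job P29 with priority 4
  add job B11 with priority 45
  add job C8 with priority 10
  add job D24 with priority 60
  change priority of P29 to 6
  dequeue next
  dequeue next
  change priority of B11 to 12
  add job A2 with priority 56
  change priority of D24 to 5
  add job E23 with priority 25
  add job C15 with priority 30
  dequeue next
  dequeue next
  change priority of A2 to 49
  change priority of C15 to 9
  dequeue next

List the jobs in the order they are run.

add E9 (priority 17) → {E9:17}
add B14 (priority 2) → {B14:2, E9:17}
dequeue next → B14; now {E9:17}
add J18 (priority 53) → {E9:17, J18:53}
dequeue next → E9; now {J18:53}
update J18 to priority 43 → {J18:43}
update J18 to priority 20 → {J18:20}
add B6 (priority 48) → {J18:20, B6:48}
dequeue next → J18; now {B6:48}
dequeue next → B6; now {}
add P29 (priority 4) → {P29:4}
add B11 (priority 45) → {P29:4, B11:45}
add C8 (priority 10) → {P29:4, C8:10, B11:45}
add D24 (priority 60) → {P29:4, C8:10, B11:45, D24:60}
update P29 to priority 6 → {P29:6, C8:10, B11:45, D24:60}
dequeue next → P29; now {C8:10, B11:45, D24:60}
dequeue next → C8; now {B11:45, D24:60}
update B11 to priority 12 → {B11:12, D24:60}
add A2 (priority 56) → {B11:12, A2:56, D24:60}
update D24 to priority 5 → {D24:5, B11:12, A2:56}
add E23 (priority 25) → {D24:5, B11:12, E23:25, A2:56}
add C15 (priority 30) → {D24:5, B11:12, E23:25, C15:30, A2:56}
dequeue next → D24; now {B11:12, E23:25, C15:30, A2:56}
dequeue next → B11; now {E23:25, C15:30, A2:56}
update A2 to priority 49 → {E23:25, C15:30, A2:49}
update C15 to priority 9 → {C15:9, E23:25, A2:49}
dequeue next → C15; now {E23:25, A2:49}

B14, E9, J18, B6, P29, C8, D24, B11, C15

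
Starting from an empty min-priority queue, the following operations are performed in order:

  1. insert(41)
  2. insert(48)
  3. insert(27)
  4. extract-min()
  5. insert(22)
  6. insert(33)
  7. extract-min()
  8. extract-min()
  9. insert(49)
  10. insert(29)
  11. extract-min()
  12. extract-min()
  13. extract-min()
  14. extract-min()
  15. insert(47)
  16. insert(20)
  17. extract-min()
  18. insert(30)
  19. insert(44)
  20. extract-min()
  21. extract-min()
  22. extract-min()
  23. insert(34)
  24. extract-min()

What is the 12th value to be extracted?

insert 41 → {41}
insert 48 → {41, 48}
insert 27 → {27, 41, 48}
extract-min → 27; now {41, 48}
insert 22 → {22, 41, 48}
insert 33 → {22, 33, 41, 48}
extract-min → 22; now {33, 41, 48}
extract-min → 33; now {41, 48}
insert 49 → {41, 48, 49}
insert 29 → {29, 41, 48, 49}
extract-min → 29; now {41, 48, 49}
extract-min → 41; now {48, 49}
extract-min → 48; now {49}
extract-min → 49; now {}
insert 47 → {47}
insert 20 → {20, 47}
extract-min → 20; now {47}
insert 30 → {30, 47}
insert 44 → {30, 44, 47}
extract-min → 30; now {44, 47}
extract-min → 44; now {47}
extract-min → 47; now {}
insert 34 → {34}
extract-min → 34; now {}

34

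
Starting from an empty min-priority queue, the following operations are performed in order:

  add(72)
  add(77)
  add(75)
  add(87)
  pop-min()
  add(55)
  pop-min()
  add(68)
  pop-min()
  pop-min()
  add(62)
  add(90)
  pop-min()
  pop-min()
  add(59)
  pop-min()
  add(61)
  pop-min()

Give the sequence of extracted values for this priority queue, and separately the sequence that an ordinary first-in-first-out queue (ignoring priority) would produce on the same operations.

insert 72 → {72}
insert 77 → {72, 77}
insert 75 → {72, 75, 77}
insert 87 → {72, 75, 77, 87}
pop-min → 72; now {75, 77, 87}
insert 55 → {55, 75, 77, 87}
pop-min → 55; now {75, 77, 87}
insert 68 → {68, 75, 77, 87}
pop-min → 68; now {75, 77, 87}
pop-min → 75; now {77, 87}
insert 62 → {62, 77, 87}
insert 90 → {62, 77, 87, 90}
pop-min → 62; now {77, 87, 90}
pop-min → 77; now {87, 90}
insert 59 → {59, 87, 90}
pop-min → 59; now {87, 90}
insert 61 → {61, 87, 90}
pop-min → 61; now {87, 90}

priority queue: 72 → 55 → 68 → 75 → 62 → 77 → 59 → 61; FIFO queue: 72 → 77 → 75 → 87 → 55 → 68 → 62 → 90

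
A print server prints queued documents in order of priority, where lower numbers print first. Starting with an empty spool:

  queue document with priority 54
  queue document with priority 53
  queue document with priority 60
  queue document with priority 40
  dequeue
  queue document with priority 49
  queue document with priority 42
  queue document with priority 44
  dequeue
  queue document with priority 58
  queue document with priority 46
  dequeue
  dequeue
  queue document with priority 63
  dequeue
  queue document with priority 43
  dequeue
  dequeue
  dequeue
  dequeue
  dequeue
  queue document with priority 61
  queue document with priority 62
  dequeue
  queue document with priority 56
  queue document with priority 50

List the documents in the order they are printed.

insert 54 → {54}
insert 53 → {53, 54}
insert 60 → {53, 54, 60}
insert 40 → {40, 53, 54, 60}
dequeue → 40; now {53, 54, 60}
insert 49 → {49, 53, 54, 60}
insert 42 → {42, 49, 53, 54, 60}
insert 44 → {42, 44, 49, 53, 54, 60}
dequeue → 42; now {44, 49, 53, 54, 60}
insert 58 → {44, 49, 53, 54, 58, 60}
insert 46 → {44, 46, 49, 53, 54, 58, 60}
dequeue → 44; now {46, 49, 53, 54, 58, 60}
dequeue → 46; now {49, 53, 54, 58, 60}
insert 63 → {49, 53, 54, 58, 60, 63}
dequeue → 49; now {53, 54, 58, 60, 63}
insert 43 → {43, 53, 54, 58, 60, 63}
dequeue → 43; now {53, 54, 58, 60, 63}
dequeue → 53; now {54, 58, 60, 63}
dequeue → 54; now {58, 60, 63}
dequeue → 58; now {60, 63}
dequeue → 60; now {63}
insert 61 → {61, 63}
insert 62 → {61, 62, 63}
dequeue → 61; now {62, 63}
insert 56 → {56, 62, 63}
insert 50 → {50, 56, 62, 63}

40 → 42 → 44 → 46 → 49 → 43 → 53 → 54 → 58 → 60 → 61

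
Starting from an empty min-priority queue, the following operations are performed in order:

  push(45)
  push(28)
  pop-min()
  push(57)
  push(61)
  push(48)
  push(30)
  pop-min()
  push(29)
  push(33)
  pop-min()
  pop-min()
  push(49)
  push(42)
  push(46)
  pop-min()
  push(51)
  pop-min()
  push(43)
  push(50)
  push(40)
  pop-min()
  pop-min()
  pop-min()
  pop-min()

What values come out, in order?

28 → 30 → 29 → 33 → 42 → 45 → 40 → 43 → 46 → 48

insert 45 → {45}
insert 28 → {28, 45}
pop-min → 28; now {45}
insert 57 → {45, 57}
insert 61 → {45, 57, 61}
insert 48 → {45, 48, 57, 61}
insert 30 → {30, 45, 48, 57, 61}
pop-min → 30; now {45, 48, 57, 61}
insert 29 → {29, 45, 48, 57, 61}
insert 33 → {29, 33, 45, 48, 57, 61}
pop-min → 29; now {33, 45, 48, 57, 61}
pop-min → 33; now {45, 48, 57, 61}
insert 49 → {45, 48, 49, 57, 61}
insert 42 → {42, 45, 48, 49, 57, 61}
insert 46 → {42, 45, 46, 48, 49, 57, 61}
pop-min → 42; now {45, 46, 48, 49, 57, 61}
insert 51 → {45, 46, 48, 49, 51, 57, 61}
pop-min → 45; now {46, 48, 49, 51, 57, 61}
insert 43 → {43, 46, 48, 49, 51, 57, 61}
insert 50 → {43, 46, 48, 49, 50, 51, 57, 61}
insert 40 → {40, 43, 46, 48, 49, 50, 51, 57, 61}
pop-min → 40; now {43, 46, 48, 49, 50, 51, 57, 61}
pop-min → 43; now {46, 48, 49, 50, 51, 57, 61}
pop-min → 46; now {48, 49, 50, 51, 57, 61}
pop-min → 48; now {49, 50, 51, 57, 61}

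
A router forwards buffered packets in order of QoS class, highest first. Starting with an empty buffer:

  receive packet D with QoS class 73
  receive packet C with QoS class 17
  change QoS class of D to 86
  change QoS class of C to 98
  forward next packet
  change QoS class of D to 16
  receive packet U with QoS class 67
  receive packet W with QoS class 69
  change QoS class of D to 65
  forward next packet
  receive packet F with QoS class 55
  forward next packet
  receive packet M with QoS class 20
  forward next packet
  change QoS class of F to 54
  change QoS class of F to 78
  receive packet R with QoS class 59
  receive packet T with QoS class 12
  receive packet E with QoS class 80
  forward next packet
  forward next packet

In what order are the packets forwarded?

C → W → U → D → E → F

add D (QoS class 73) → {D:73}
add C (QoS class 17) → {D:73, C:17}
update D to QoS class 86 → {D:86, C:17}
update C to QoS class 98 → {C:98, D:86}
forward next packet → C; now {D:86}
update D to QoS class 16 → {D:16}
add U (QoS class 67) → {U:67, D:16}
add W (QoS class 69) → {W:69, U:67, D:16}
update D to QoS class 65 → {W:69, U:67, D:65}
forward next packet → W; now {U:67, D:65}
add F (QoS class 55) → {U:67, D:65, F:55}
forward next packet → U; now {D:65, F:55}
add M (QoS class 20) → {D:65, F:55, M:20}
forward next packet → D; now {F:55, M:20}
update F to QoS class 54 → {F:54, M:20}
update F to QoS class 78 → {F:78, M:20}
add R (QoS class 59) → {F:78, R:59, M:20}
add T (QoS class 12) → {F:78, R:59, M:20, T:12}
add E (QoS class 80) → {E:80, F:78, R:59, M:20, T:12}
forward next packet → E; now {F:78, R:59, M:20, T:12}
forward next packet → F; now {R:59, M:20, T:12}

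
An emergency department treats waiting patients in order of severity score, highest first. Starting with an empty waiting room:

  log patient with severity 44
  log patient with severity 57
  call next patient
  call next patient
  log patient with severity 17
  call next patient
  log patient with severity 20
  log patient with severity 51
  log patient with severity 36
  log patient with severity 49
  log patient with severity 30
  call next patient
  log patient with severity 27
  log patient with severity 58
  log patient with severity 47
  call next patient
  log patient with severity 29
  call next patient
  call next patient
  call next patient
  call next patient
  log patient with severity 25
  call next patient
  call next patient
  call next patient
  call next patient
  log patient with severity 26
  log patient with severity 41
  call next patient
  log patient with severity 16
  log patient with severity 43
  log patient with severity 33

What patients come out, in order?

insert 44 → {44}
insert 57 → {57, 44}
call next patient → 57; now {44}
call next patient → 44; now {}
insert 17 → {17}
call next patient → 17; now {}
insert 20 → {20}
insert 51 → {51, 20}
insert 36 → {51, 36, 20}
insert 49 → {51, 49, 36, 20}
insert 30 → {51, 49, 36, 30, 20}
call next patient → 51; now {49, 36, 30, 20}
insert 27 → {49, 36, 30, 27, 20}
insert 58 → {58, 49, 36, 30, 27, 20}
insert 47 → {58, 49, 47, 36, 30, 27, 20}
call next patient → 58; now {49, 47, 36, 30, 27, 20}
insert 29 → {49, 47, 36, 30, 29, 27, 20}
call next patient → 49; now {47, 36, 30, 29, 27, 20}
call next patient → 47; now {36, 30, 29, 27, 20}
call next patient → 36; now {30, 29, 27, 20}
call next patient → 30; now {29, 27, 20}
insert 25 → {29, 27, 25, 20}
call next patient → 29; now {27, 25, 20}
call next patient → 27; now {25, 20}
call next patient → 25; now {20}
call next patient → 20; now {}
insert 26 → {26}
insert 41 → {41, 26}
call next patient → 41; now {26}
insert 16 → {26, 16}
insert 43 → {43, 26, 16}
insert 33 → {43, 33, 26, 16}

57, 44, 17, 51, 58, 49, 47, 36, 30, 29, 27, 25, 20, 41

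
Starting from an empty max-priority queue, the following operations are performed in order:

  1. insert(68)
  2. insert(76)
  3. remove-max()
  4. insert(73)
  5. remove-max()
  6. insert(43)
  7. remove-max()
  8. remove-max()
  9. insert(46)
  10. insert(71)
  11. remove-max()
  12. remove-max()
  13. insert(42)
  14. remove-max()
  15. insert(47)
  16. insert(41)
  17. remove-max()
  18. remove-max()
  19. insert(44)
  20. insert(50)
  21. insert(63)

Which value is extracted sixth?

insert 68 → {68}
insert 76 → {76, 68}
remove-max → 76; now {68}
insert 73 → {73, 68}
remove-max → 73; now {68}
insert 43 → {68, 43}
remove-max → 68; now {43}
remove-max → 43; now {}
insert 46 → {46}
insert 71 → {71, 46}
remove-max → 71; now {46}
remove-max → 46; now {}
insert 42 → {42}
remove-max → 42; now {}
insert 47 → {47}
insert 41 → {47, 41}
remove-max → 47; now {41}
remove-max → 41; now {}
insert 44 → {44}
insert 50 → {50, 44}
insert 63 → {63, 50, 44}

46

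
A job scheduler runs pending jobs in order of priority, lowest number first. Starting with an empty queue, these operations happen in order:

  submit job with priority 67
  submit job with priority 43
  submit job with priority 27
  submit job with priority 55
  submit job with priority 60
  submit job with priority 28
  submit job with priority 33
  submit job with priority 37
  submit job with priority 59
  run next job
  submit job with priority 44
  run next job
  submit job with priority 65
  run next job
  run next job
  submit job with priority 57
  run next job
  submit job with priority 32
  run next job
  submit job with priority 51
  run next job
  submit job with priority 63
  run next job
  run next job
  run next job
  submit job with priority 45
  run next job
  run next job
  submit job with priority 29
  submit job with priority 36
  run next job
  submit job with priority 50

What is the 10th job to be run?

insert 67 → {67}
insert 43 → {43, 67}
insert 27 → {27, 43, 67}
insert 55 → {27, 43, 55, 67}
insert 60 → {27, 43, 55, 60, 67}
insert 28 → {27, 28, 43, 55, 60, 67}
insert 33 → {27, 28, 33, 43, 55, 60, 67}
insert 37 → {27, 28, 33, 37, 43, 55, 60, 67}
insert 59 → {27, 28, 33, 37, 43, 55, 59, 60, 67}
run next job → 27; now {28, 33, 37, 43, 55, 59, 60, 67}
insert 44 → {28, 33, 37, 43, 44, 55, 59, 60, 67}
run next job → 28; now {33, 37, 43, 44, 55, 59, 60, 67}
insert 65 → {33, 37, 43, 44, 55, 59, 60, 65, 67}
run next job → 33; now {37, 43, 44, 55, 59, 60, 65, 67}
run next job → 37; now {43, 44, 55, 59, 60, 65, 67}
insert 57 → {43, 44, 55, 57, 59, 60, 65, 67}
run next job → 43; now {44, 55, 57, 59, 60, 65, 67}
insert 32 → {32, 44, 55, 57, 59, 60, 65, 67}
run next job → 32; now {44, 55, 57, 59, 60, 65, 67}
insert 51 → {44, 51, 55, 57, 59, 60, 65, 67}
run next job → 44; now {51, 55, 57, 59, 60, 65, 67}
insert 63 → {51, 55, 57, 59, 60, 63, 65, 67}
run next job → 51; now {55, 57, 59, 60, 63, 65, 67}
run next job → 55; now {57, 59, 60, 63, 65, 67}
run next job → 57; now {59, 60, 63, 65, 67}
insert 45 → {45, 59, 60, 63, 65, 67}
run next job → 45; now {59, 60, 63, 65, 67}
run next job → 59; now {60, 63, 65, 67}
insert 29 → {29, 60, 63, 65, 67}
insert 36 → {29, 36, 60, 63, 65, 67}
run next job → 29; now {36, 60, 63, 65, 67}
insert 50 → {36, 50, 60, 63, 65, 67}

57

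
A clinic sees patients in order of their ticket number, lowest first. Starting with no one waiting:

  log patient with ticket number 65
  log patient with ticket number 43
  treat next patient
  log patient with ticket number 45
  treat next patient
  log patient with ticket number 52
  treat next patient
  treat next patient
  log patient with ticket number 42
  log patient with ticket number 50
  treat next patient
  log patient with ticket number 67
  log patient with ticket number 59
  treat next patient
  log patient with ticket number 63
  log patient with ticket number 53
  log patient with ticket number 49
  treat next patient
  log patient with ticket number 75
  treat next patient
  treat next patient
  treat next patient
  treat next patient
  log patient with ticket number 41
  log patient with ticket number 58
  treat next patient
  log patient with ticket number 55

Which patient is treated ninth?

59

insert 65 → {65}
insert 43 → {43, 65}
treat next patient → 43; now {65}
insert 45 → {45, 65}
treat next patient → 45; now {65}
insert 52 → {52, 65}
treat next patient → 52; now {65}
treat next patient → 65; now {}
insert 42 → {42}
insert 50 → {42, 50}
treat next patient → 42; now {50}
insert 67 → {50, 67}
insert 59 → {50, 59, 67}
treat next patient → 50; now {59, 67}
insert 63 → {59, 63, 67}
insert 53 → {53, 59, 63, 67}
insert 49 → {49, 53, 59, 63, 67}
treat next patient → 49; now {53, 59, 63, 67}
insert 75 → {53, 59, 63, 67, 75}
treat next patient → 53; now {59, 63, 67, 75}
treat next patient → 59; now {63, 67, 75}
treat next patient → 63; now {67, 75}
treat next patient → 67; now {75}
insert 41 → {41, 75}
insert 58 → {41, 58, 75}
treat next patient → 41; now {58, 75}
insert 55 → {55, 58, 75}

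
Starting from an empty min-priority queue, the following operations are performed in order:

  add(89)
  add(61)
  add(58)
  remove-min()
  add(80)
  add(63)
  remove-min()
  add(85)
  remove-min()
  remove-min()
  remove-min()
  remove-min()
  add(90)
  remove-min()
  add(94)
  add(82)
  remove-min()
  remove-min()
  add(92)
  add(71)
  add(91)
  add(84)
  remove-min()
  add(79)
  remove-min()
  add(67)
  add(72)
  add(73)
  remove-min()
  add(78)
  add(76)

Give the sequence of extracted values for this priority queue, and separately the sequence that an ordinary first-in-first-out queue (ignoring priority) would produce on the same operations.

insert 89 → {89}
insert 61 → {61, 89}
insert 58 → {58, 61, 89}
remove-min → 58; now {61, 89}
insert 80 → {61, 80, 89}
insert 63 → {61, 63, 80, 89}
remove-min → 61; now {63, 80, 89}
insert 85 → {63, 80, 85, 89}
remove-min → 63; now {80, 85, 89}
remove-min → 80; now {85, 89}
remove-min → 85; now {89}
remove-min → 89; now {}
insert 90 → {90}
remove-min → 90; now {}
insert 94 → {94}
insert 82 → {82, 94}
remove-min → 82; now {94}
remove-min → 94; now {}
insert 92 → {92}
insert 71 → {71, 92}
insert 91 → {71, 91, 92}
insert 84 → {71, 84, 91, 92}
remove-min → 71; now {84, 91, 92}
insert 79 → {79, 84, 91, 92}
remove-min → 79; now {84, 91, 92}
insert 67 → {67, 84, 91, 92}
insert 72 → {67, 72, 84, 91, 92}
insert 73 → {67, 72, 73, 84, 91, 92}
remove-min → 67; now {72, 73, 84, 91, 92}
insert 78 → {72, 73, 78, 84, 91, 92}
insert 76 → {72, 73, 76, 78, 84, 91, 92}

priority queue: [58, 61, 63, 80, 85, 89, 90, 82, 94, 71, 79, 67]; FIFO queue: [89, 61, 58, 80, 63, 85, 90, 94, 82, 92, 71, 91]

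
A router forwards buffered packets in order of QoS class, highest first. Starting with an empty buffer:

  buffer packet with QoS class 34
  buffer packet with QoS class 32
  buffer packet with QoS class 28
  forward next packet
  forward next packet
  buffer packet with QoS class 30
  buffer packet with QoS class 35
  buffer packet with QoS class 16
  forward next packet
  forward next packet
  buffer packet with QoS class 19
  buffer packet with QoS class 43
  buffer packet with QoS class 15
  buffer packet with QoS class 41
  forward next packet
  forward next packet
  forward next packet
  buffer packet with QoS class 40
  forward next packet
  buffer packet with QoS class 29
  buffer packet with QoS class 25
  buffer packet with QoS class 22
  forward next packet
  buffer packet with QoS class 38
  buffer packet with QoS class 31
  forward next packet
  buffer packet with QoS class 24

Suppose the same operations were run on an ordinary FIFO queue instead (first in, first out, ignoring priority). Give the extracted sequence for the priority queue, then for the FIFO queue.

insert 34 → {34}
insert 32 → {34, 32}
insert 28 → {34, 32, 28}
forward next packet → 34; now {32, 28}
forward next packet → 32; now {28}
insert 30 → {30, 28}
insert 35 → {35, 30, 28}
insert 16 → {35, 30, 28, 16}
forward next packet → 35; now {30, 28, 16}
forward next packet → 30; now {28, 16}
insert 19 → {28, 19, 16}
insert 43 → {43, 28, 19, 16}
insert 15 → {43, 28, 19, 16, 15}
insert 41 → {43, 41, 28, 19, 16, 15}
forward next packet → 43; now {41, 28, 19, 16, 15}
forward next packet → 41; now {28, 19, 16, 15}
forward next packet → 28; now {19, 16, 15}
insert 40 → {40, 19, 16, 15}
forward next packet → 40; now {19, 16, 15}
insert 29 → {29, 19, 16, 15}
insert 25 → {29, 25, 19, 16, 15}
insert 22 → {29, 25, 22, 19, 16, 15}
forward next packet → 29; now {25, 22, 19, 16, 15}
insert 38 → {38, 25, 22, 19, 16, 15}
insert 31 → {38, 31, 25, 22, 19, 16, 15}
forward next packet → 38; now {31, 25, 22, 19, 16, 15}
insert 24 → {31, 25, 24, 22, 19, 16, 15}

priority queue: [34, 32, 35, 30, 43, 41, 28, 40, 29, 38]; FIFO queue: 34 → 32 → 28 → 30 → 35 → 16 → 19 → 43 → 15 → 41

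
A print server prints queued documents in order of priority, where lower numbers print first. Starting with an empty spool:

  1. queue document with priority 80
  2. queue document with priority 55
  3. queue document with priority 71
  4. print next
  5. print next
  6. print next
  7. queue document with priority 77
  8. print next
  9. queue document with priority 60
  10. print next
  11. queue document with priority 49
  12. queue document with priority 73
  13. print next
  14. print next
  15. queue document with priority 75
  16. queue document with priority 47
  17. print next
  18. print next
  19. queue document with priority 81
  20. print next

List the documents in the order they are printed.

insert 80 → {80}
insert 55 → {55, 80}
insert 71 → {55, 71, 80}
print next → 55; now {71, 80}
print next → 71; now {80}
print next → 80; now {}
insert 77 → {77}
print next → 77; now {}
insert 60 → {60}
print next → 60; now {}
insert 49 → {49}
insert 73 → {49, 73}
print next → 49; now {73}
print next → 73; now {}
insert 75 → {75}
insert 47 → {47, 75}
print next → 47; now {75}
print next → 75; now {}
insert 81 → {81}
print next → 81; now {}

55 → 71 → 80 → 77 → 60 → 49 → 73 → 47 → 75 → 81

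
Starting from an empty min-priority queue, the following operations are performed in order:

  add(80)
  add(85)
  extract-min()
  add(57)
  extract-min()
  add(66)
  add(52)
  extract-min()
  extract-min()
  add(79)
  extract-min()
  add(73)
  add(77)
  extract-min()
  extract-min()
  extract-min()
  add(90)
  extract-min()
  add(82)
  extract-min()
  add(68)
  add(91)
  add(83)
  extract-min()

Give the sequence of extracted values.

insert 80 → {80}
insert 85 → {80, 85}
extract-min → 80; now {85}
insert 57 → {57, 85}
extract-min → 57; now {85}
insert 66 → {66, 85}
insert 52 → {52, 66, 85}
extract-min → 52; now {66, 85}
extract-min → 66; now {85}
insert 79 → {79, 85}
extract-min → 79; now {85}
insert 73 → {73, 85}
insert 77 → {73, 77, 85}
extract-min → 73; now {77, 85}
extract-min → 77; now {85}
extract-min → 85; now {}
insert 90 → {90}
extract-min → 90; now {}
insert 82 → {82}
extract-min → 82; now {}
insert 68 → {68}
insert 91 → {68, 91}
insert 83 → {68, 83, 91}
extract-min → 68; now {83, 91}

[80, 57, 52, 66, 79, 73, 77, 85, 90, 82, 68]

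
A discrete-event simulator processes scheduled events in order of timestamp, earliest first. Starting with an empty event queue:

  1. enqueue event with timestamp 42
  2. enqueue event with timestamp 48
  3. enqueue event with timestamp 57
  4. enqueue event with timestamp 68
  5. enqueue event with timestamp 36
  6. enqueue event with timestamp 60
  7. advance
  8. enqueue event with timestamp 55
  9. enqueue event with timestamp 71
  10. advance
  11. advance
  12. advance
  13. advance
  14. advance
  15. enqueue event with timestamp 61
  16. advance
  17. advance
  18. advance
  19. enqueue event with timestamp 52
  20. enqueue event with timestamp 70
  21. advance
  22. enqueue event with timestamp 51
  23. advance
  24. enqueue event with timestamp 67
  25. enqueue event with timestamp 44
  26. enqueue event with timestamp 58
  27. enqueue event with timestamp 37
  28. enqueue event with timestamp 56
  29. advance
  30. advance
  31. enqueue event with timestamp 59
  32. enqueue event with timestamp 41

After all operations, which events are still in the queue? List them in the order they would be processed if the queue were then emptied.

41, 56, 58, 59, 67, 70

insert 42 → {42}
insert 48 → {42, 48}
insert 57 → {42, 48, 57}
insert 68 → {42, 48, 57, 68}
insert 36 → {36, 42, 48, 57, 68}
insert 60 → {36, 42, 48, 57, 60, 68}
advance → 36; now {42, 48, 57, 60, 68}
insert 55 → {42, 48, 55, 57, 60, 68}
insert 71 → {42, 48, 55, 57, 60, 68, 71}
advance → 42; now {48, 55, 57, 60, 68, 71}
advance → 48; now {55, 57, 60, 68, 71}
advance → 55; now {57, 60, 68, 71}
advance → 57; now {60, 68, 71}
advance → 60; now {68, 71}
insert 61 → {61, 68, 71}
advance → 61; now {68, 71}
advance → 68; now {71}
advance → 71; now {}
insert 52 → {52}
insert 70 → {52, 70}
advance → 52; now {70}
insert 51 → {51, 70}
advance → 51; now {70}
insert 67 → {67, 70}
insert 44 → {44, 67, 70}
insert 58 → {44, 58, 67, 70}
insert 37 → {37, 44, 58, 67, 70}
insert 56 → {37, 44, 56, 58, 67, 70}
advance → 37; now {44, 56, 58, 67, 70}
advance → 44; now {56, 58, 67, 70}
insert 59 → {56, 58, 59, 67, 70}
insert 41 → {41, 56, 58, 59, 67, 70}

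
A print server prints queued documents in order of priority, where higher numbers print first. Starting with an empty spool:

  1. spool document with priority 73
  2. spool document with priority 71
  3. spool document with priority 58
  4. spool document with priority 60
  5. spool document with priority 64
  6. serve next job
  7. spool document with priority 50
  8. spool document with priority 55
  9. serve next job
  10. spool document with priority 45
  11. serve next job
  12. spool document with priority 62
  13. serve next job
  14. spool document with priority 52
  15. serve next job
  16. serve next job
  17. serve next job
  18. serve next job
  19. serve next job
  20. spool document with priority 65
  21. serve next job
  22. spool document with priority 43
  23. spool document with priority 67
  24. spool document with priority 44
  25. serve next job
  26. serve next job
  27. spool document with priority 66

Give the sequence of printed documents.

insert 73 → {73}
insert 71 → {73, 71}
insert 58 → {73, 71, 58}
insert 60 → {73, 71, 60, 58}
insert 64 → {73, 71, 64, 60, 58}
serve next job → 73; now {71, 64, 60, 58}
insert 50 → {71, 64, 60, 58, 50}
insert 55 → {71, 64, 60, 58, 55, 50}
serve next job → 71; now {64, 60, 58, 55, 50}
insert 45 → {64, 60, 58, 55, 50, 45}
serve next job → 64; now {60, 58, 55, 50, 45}
insert 62 → {62, 60, 58, 55, 50, 45}
serve next job → 62; now {60, 58, 55, 50, 45}
insert 52 → {60, 58, 55, 52, 50, 45}
serve next job → 60; now {58, 55, 52, 50, 45}
serve next job → 58; now {55, 52, 50, 45}
serve next job → 55; now {52, 50, 45}
serve next job → 52; now {50, 45}
serve next job → 50; now {45}
insert 65 → {65, 45}
serve next job → 65; now {45}
insert 43 → {45, 43}
insert 67 → {67, 45, 43}
insert 44 → {67, 45, 44, 43}
serve next job → 67; now {45, 44, 43}
serve next job → 45; now {44, 43}
insert 66 → {66, 44, 43}

[73, 71, 64, 62, 60, 58, 55, 52, 50, 65, 67, 45]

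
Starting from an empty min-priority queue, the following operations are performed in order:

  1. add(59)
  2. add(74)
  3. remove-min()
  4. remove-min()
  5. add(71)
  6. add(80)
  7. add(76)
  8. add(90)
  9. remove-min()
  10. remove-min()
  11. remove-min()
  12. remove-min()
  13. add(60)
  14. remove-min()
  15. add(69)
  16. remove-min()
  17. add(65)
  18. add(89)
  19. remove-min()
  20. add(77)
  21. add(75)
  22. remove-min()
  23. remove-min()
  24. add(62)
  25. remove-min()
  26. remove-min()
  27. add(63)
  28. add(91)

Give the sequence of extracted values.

59, 74, 71, 76, 80, 90, 60, 69, 65, 75, 77, 62, 89

insert 59 → {59}
insert 74 → {59, 74}
remove-min → 59; now {74}
remove-min → 74; now {}
insert 71 → {71}
insert 80 → {71, 80}
insert 76 → {71, 76, 80}
insert 90 → {71, 76, 80, 90}
remove-min → 71; now {76, 80, 90}
remove-min → 76; now {80, 90}
remove-min → 80; now {90}
remove-min → 90; now {}
insert 60 → {60}
remove-min → 60; now {}
insert 69 → {69}
remove-min → 69; now {}
insert 65 → {65}
insert 89 → {65, 89}
remove-min → 65; now {89}
insert 77 → {77, 89}
insert 75 → {75, 77, 89}
remove-min → 75; now {77, 89}
remove-min → 77; now {89}
insert 62 → {62, 89}
remove-min → 62; now {89}
remove-min → 89; now {}
insert 63 → {63}
insert 91 → {63, 91}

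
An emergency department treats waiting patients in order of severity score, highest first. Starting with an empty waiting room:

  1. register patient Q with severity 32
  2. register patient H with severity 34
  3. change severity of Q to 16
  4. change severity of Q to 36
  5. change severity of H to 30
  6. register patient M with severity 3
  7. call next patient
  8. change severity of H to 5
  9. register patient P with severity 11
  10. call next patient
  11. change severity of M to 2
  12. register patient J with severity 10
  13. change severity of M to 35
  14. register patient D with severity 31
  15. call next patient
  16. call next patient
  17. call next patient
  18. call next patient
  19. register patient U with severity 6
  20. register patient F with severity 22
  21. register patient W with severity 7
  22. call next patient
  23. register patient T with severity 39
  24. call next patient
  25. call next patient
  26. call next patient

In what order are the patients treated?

Q → P → M → D → J → H → F → T → W → U

add Q (severity 32) → {Q:32}
add H (severity 34) → {H:34, Q:32}
update Q to severity 16 → {H:34, Q:16}
update Q to severity 36 → {Q:36, H:34}
update H to severity 30 → {Q:36, H:30}
add M (severity 3) → {Q:36, H:30, M:3}
call next patient → Q; now {H:30, M:3}
update H to severity 5 → {H:5, M:3}
add P (severity 11) → {P:11, H:5, M:3}
call next patient → P; now {H:5, M:3}
update M to severity 2 → {H:5, M:2}
add J (severity 10) → {J:10, H:5, M:2}
update M to severity 35 → {M:35, J:10, H:5}
add D (severity 31) → {M:35, D:31, J:10, H:5}
call next patient → M; now {D:31, J:10, H:5}
call next patient → D; now {J:10, H:5}
call next patient → J; now {H:5}
call next patient → H; now {}
add U (severity 6) → {U:6}
add F (severity 22) → {F:22, U:6}
add W (severity 7) → {F:22, W:7, U:6}
call next patient → F; now {W:7, U:6}
add T (severity 39) → {T:39, W:7, U:6}
call next patient → T; now {W:7, U:6}
call next patient → W; now {U:6}
call next patient → U; now {}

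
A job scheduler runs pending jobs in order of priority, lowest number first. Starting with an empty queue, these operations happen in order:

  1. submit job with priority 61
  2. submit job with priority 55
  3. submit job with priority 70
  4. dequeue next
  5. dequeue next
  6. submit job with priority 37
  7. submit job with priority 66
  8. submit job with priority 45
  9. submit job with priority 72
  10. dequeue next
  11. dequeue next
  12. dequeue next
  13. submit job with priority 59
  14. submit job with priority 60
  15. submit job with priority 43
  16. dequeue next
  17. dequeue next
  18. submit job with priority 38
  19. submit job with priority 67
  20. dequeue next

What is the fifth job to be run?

insert 61 → {61}
insert 55 → {55, 61}
insert 70 → {55, 61, 70}
dequeue next → 55; now {61, 70}
dequeue next → 61; now {70}
insert 37 → {37, 70}
insert 66 → {37, 66, 70}
insert 45 → {37, 45, 66, 70}
insert 72 → {37, 45, 66, 70, 72}
dequeue next → 37; now {45, 66, 70, 72}
dequeue next → 45; now {66, 70, 72}
dequeue next → 66; now {70, 72}
insert 59 → {59, 70, 72}
insert 60 → {59, 60, 70, 72}
insert 43 → {43, 59, 60, 70, 72}
dequeue next → 43; now {59, 60, 70, 72}
dequeue next → 59; now {60, 70, 72}
insert 38 → {38, 60, 70, 72}
insert 67 → {38, 60, 67, 70, 72}
dequeue next → 38; now {60, 67, 70, 72}

66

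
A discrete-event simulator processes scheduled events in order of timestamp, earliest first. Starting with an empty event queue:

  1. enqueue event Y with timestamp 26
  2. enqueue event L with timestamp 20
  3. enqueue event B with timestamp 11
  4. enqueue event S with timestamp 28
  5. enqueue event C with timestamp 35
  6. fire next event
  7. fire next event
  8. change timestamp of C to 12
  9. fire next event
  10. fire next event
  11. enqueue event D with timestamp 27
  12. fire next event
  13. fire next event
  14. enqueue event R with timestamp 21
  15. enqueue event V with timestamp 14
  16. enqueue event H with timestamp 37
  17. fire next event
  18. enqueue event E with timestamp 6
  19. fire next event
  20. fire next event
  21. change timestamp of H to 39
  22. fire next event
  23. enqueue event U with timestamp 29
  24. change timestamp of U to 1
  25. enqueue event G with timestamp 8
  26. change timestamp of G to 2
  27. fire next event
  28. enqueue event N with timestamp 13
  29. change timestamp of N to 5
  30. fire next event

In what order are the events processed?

B → L → C → Y → D → S → V → E → R → H → U → G

add Y (timestamp 26) → {Y:26}
add L (timestamp 20) → {L:20, Y:26}
add B (timestamp 11) → {B:11, L:20, Y:26}
add S (timestamp 28) → {B:11, L:20, Y:26, S:28}
add C (timestamp 35) → {B:11, L:20, Y:26, S:28, C:35}
fire next event → B; now {L:20, Y:26, S:28, C:35}
fire next event → L; now {Y:26, S:28, C:35}
update C to timestamp 12 → {C:12, Y:26, S:28}
fire next event → C; now {Y:26, S:28}
fire next event → Y; now {S:28}
add D (timestamp 27) → {D:27, S:28}
fire next event → D; now {S:28}
fire next event → S; now {}
add R (timestamp 21) → {R:21}
add V (timestamp 14) → {V:14, R:21}
add H (timestamp 37) → {V:14, R:21, H:37}
fire next event → V; now {R:21, H:37}
add E (timestamp 6) → {E:6, R:21, H:37}
fire next event → E; now {R:21, H:37}
fire next event → R; now {H:37}
update H to timestamp 39 → {H:39}
fire next event → H; now {}
add U (timestamp 29) → {U:29}
update U to timestamp 1 → {U:1}
add G (timestamp 8) → {U:1, G:8}
update G to timestamp 2 → {U:1, G:2}
fire next event → U; now {G:2}
add N (timestamp 13) → {G:2, N:13}
update N to timestamp 5 → {G:2, N:5}
fire next event → G; now {N:5}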